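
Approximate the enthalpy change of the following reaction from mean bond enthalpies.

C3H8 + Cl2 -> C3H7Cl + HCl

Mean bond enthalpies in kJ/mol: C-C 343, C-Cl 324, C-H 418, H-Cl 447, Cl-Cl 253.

ΔH ≈ −100 kJ

Bonds broken (reactants):
  C-C: 2 × 343 = 686
  C-H: 8 × 418 = 3344
  Cl-Cl: 1 × 253 = 253
  Σ(broken) = 4283 kJ
Bonds formed (products):
  C-C: 2 × 343 = 686
  C-Cl: 1 × 324 = 324
  C-H: 7 × 418 = 2926
  H-Cl: 1 × 447 = 447
  Σ(formed) = 4383 kJ
ΔH = Σ(broken) − Σ(formed) = 4283 − 4383 = −100 kJ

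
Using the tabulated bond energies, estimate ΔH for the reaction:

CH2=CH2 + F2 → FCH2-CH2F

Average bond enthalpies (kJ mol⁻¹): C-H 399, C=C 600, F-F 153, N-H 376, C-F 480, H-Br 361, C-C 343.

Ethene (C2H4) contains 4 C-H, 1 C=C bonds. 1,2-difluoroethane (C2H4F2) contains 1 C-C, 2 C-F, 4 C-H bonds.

ΔH ≈ −550 kJ

Bonds broken (reactants):
  C-H: 4 × 399 = 1596
  C=C: 1 × 600 = 600
  F-F: 1 × 153 = 153
  Σ(broken) = 2349 kJ
Bonds formed (products):
  C-C: 1 × 343 = 343
  C-F: 2 × 480 = 960
  C-H: 4 × 399 = 1596
  Σ(formed) = 2899 kJ
ΔH = Σ(broken) − Σ(formed) = 2349 − 2899 = −550 kJ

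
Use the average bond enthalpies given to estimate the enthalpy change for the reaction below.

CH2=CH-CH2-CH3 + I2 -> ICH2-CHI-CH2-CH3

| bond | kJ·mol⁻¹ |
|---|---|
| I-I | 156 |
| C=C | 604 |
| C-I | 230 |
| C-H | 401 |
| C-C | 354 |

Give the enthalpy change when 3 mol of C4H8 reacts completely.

ΔH = −162 kJ

Bonds broken (reactants):
  C-C: 2 × 354 = 708
  C-H: 8 × 401 = 3208
  C=C: 1 × 604 = 604
  I-I: 1 × 156 = 156
  Σ(broken) = 4676 kJ
Bonds formed (products):
  C-C: 3 × 354 = 1062
  C-H: 8 × 401 = 3208
  C-I: 2 × 230 = 460
  Σ(formed) = 4730 kJ
ΔH = Σ(broken) − Σ(formed) = 4676 − 4730 = −54 kJ
For 3× the reaction as written: 3 × (−54) = −162 kJ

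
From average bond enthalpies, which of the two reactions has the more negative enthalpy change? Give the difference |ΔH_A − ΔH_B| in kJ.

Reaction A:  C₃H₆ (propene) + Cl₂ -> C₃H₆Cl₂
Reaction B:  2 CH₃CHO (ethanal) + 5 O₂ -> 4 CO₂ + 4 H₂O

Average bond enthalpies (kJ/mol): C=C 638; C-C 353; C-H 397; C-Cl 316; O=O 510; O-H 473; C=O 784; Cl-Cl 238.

Reaction B, by 1947 kJ

Reaction A:
  Bonds broken (reactants):
    C-C: 1 × 353 = 353
    C-H: 6 × 397 = 2382
    C=C: 1 × 638 = 638
    Cl-Cl: 1 × 238 = 238
    Σ(broken) = 3611 kJ
  Bonds formed (products):
    C-C: 2 × 353 = 706
    C-Cl: 2 × 316 = 632
    C-H: 6 × 397 = 2382
    Σ(formed) = 3720 kJ
  ΔH_A = 3611 − 3720 = −109 kJ
Reaction B:
  Bonds broken (reactants):
    C-C: 2 × 353 = 706
    C-H: 8 × 397 = 3176
    C=O: 2 × 784 = 1568
    O=O: 5 × 510 = 2550
    Σ(broken) = 8000 kJ
  Bonds formed (products):
    C=O: 8 × 784 = 6272
    O-H: 8 × 473 = 3784
    Σ(formed) = 10056 kJ
  ΔH_B = 8000 − 10056 = −2056 kJ
ΔH_A − ΔH_B = +1947 kJ, so reaction B has the more negative ΔH; |ΔH_A − ΔH_B| = 1947 kJ.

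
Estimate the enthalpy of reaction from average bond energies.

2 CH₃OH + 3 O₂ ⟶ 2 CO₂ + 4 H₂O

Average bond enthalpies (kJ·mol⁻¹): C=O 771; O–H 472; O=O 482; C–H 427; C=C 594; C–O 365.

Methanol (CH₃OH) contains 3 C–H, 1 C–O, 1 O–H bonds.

ΔH ≈ −1178 kJ

Bonds broken (reactants):
  C–H: 6 × 427 = 2562
  C–O: 2 × 365 = 730
  O–H: 2 × 472 = 944
  O=O: 3 × 482 = 1446
  Σ(broken) = 5682 kJ
Bonds formed (products):
  C=O: 4 × 771 = 3084
  O–H: 8 × 472 = 3776
  Σ(formed) = 6860 kJ
ΔH = Σ(broken) − Σ(formed) = 5682 − 6860 = −1178 kJ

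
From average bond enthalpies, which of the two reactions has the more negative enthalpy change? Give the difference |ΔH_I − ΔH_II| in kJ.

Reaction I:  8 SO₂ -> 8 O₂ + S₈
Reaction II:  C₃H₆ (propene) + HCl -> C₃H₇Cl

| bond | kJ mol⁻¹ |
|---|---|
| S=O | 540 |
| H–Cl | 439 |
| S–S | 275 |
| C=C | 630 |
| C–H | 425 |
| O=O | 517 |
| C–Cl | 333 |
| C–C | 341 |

Reaction I:
  Bonds broken (reactants):
    S=O: 16 × 540 = 8640
    Σ(broken) = 8640 kJ
  Bonds formed (products):
    O=O: 8 × 517 = 4136
    S–S: 8 × 275 = 2200
    Σ(formed) = 6336 kJ
  ΔH_I = 8640 − 6336 = +2304 kJ
Reaction II:
  Bonds broken (reactants):
    C–C: 1 × 341 = 341
    C–H: 6 × 425 = 2550
    C=C: 1 × 630 = 630
    H–Cl: 1 × 439 = 439
    Σ(broken) = 3960 kJ
  Bonds formed (products):
    C–C: 2 × 341 = 682
    C–Cl: 1 × 333 = 333
    C–H: 7 × 425 = 2975
    Σ(formed) = 3990 kJ
  ΔH_II = 3960 − 3990 = −30 kJ
ΔH_I − ΔH_II = +2334 kJ, so reaction II has the more negative ΔH; |ΔH_I − ΔH_II| = 2334 kJ.

Reaction II, by 2334 kJ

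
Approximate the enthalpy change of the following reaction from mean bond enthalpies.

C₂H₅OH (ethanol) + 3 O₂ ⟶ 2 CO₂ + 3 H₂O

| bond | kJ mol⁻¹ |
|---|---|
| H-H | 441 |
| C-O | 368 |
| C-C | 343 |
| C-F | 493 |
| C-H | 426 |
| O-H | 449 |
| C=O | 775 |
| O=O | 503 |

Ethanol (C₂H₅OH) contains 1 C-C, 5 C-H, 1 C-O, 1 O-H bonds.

Bonds broken (reactants):
  C-C: 1 × 343 = 343
  C-H: 5 × 426 = 2130
  C-O: 1 × 368 = 368
  O-H: 1 × 449 = 449
  O=O: 3 × 503 = 1509
  Σ(broken) = 4799 kJ
Bonds formed (products):
  C=O: 4 × 775 = 3100
  O-H: 6 × 449 = 2694
  Σ(formed) = 5794 kJ
ΔH = Σ(broken) − Σ(formed) = 4799 − 5794 = −995 kJ

ΔH ≈ −995 kJ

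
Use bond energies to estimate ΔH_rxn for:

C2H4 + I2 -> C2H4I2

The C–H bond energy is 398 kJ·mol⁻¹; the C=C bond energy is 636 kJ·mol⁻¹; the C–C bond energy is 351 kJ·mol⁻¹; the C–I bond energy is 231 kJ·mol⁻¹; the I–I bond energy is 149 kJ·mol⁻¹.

Bonds broken (reactants):
  C–H: 4 × 398 = 1592
  C=C: 1 × 636 = 636
  I–I: 1 × 149 = 149
  Σ(broken) = 2377 kJ
Bonds formed (products):
  C–C: 1 × 351 = 351
  C–H: 4 × 398 = 1592
  C–I: 2 × 231 = 462
  Σ(formed) = 2405 kJ
ΔH = Σ(broken) − Σ(formed) = 2377 − 2405 = −28 kJ

ΔH ≈ −28 kJ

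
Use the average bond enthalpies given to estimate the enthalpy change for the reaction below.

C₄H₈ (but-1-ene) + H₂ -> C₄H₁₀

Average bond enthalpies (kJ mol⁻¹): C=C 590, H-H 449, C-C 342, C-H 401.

ΔH ≈ −105 kJ

Bonds broken (reactants):
  C-C: 2 × 342 = 684
  C-H: 8 × 401 = 3208
  C=C: 1 × 590 = 590
  H-H: 1 × 449 = 449
  Σ(broken) = 4931 kJ
Bonds formed (products):
  C-C: 3 × 342 = 1026
  C-H: 10 × 401 = 4010
  Σ(formed) = 5036 kJ
ΔH = Σ(broken) − Σ(formed) = 4931 − 5036 = −105 kJ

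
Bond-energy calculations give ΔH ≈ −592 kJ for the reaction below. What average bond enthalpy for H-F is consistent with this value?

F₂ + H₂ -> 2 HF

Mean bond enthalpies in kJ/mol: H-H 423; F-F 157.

Let D be the H-F bond energy.
Σ(broken) = 1×157 + 1×423 = 580
Σ(formed) = 2×D = 2D
ΔH = Σ(broken) − Σ(formed) = (580) − (2D) = +580 − 2D
Setting this equal to −592 kJ gives 2D = 1172, so D = 586 kJ/mol.

D(H-F) ≈ 586 kJ/mol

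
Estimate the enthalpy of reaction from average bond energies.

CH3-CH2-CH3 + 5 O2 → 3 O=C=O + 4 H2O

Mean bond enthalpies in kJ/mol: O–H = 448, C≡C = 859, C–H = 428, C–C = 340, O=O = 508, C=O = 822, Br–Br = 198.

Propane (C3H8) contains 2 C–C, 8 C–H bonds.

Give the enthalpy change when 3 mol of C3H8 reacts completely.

ΔH = −5616 kJ

Bonds broken (reactants):
  C–C: 2 × 340 = 680
  C–H: 8 × 428 = 3424
  O=O: 5 × 508 = 2540
  Σ(broken) = 6644 kJ
Bonds formed (products):
  C=O: 6 × 822 = 4932
  O–H: 8 × 448 = 3584
  Σ(formed) = 8516 kJ
ΔH = Σ(broken) − Σ(formed) = 6644 − 8516 = −1872 kJ
For 3× the reaction as written: 3 × (−1872) = −5616 kJ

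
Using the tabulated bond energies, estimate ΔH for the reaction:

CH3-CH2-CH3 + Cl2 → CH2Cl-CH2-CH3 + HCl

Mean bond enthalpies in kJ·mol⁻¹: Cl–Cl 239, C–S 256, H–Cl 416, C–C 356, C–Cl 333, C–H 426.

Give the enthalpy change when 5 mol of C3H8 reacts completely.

ΔH = −420 kJ

Bonds broken (reactants):
  C–C: 2 × 356 = 712
  C–H: 8 × 426 = 3408
  Cl–Cl: 1 × 239 = 239
  Σ(broken) = 4359 kJ
Bonds formed (products):
  C–C: 2 × 356 = 712
  C–Cl: 1 × 333 = 333
  C–H: 7 × 426 = 2982
  H–Cl: 1 × 416 = 416
  Σ(formed) = 4443 kJ
ΔH = Σ(broken) − Σ(formed) = 4359 − 4443 = −84 kJ
For 5× the reaction as written: 5 × (−84) = −420 kJ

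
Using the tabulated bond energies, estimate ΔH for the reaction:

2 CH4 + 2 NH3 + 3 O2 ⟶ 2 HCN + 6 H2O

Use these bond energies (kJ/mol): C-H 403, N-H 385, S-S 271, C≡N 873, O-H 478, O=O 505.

ΔH ≈ −1239 kJ

Bonds broken (reactants):
  C-H: 8 × 403 = 3224
  N-H: 6 × 385 = 2310
  O=O: 3 × 505 = 1515
  Σ(broken) = 7049 kJ
Bonds formed (products):
  C≡N: 2 × 873 = 1746
  C-H: 2 × 403 = 806
  O-H: 12 × 478 = 5736
  Σ(formed) = 8288 kJ
ΔH = Σ(broken) − Σ(formed) = 7049 − 8288 = −1239 kJ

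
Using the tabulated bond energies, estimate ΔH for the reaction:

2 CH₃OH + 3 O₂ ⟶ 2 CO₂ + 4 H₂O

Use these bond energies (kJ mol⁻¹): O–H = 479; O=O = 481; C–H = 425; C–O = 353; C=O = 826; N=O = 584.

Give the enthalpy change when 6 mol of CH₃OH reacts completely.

ΔH = −4437 kJ

Bonds broken (reactants):
  C–H: 6 × 425 = 2550
  C–O: 2 × 353 = 706
  O–H: 2 × 479 = 958
  O=O: 3 × 481 = 1443
  Σ(broken) = 5657 kJ
Bonds formed (products):
  C=O: 4 × 826 = 3304
  O–H: 8 × 479 = 3832
  Σ(formed) = 7136 kJ
ΔH = Σ(broken) − Σ(formed) = 5657 − 7136 = −1479 kJ
For 3× the reaction as written: 3 × (−1479) = −4437 kJ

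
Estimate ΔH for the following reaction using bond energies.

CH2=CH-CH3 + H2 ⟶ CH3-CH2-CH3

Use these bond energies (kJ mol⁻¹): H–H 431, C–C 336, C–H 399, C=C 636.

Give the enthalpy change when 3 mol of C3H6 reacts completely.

ΔH = −201 kJ

Bonds broken (reactants):
  C–C: 1 × 336 = 336
  C–H: 6 × 399 = 2394
  C=C: 1 × 636 = 636
  H–H: 1 × 431 = 431
  Σ(broken) = 3797 kJ
Bonds formed (products):
  C–C: 2 × 336 = 672
  C–H: 8 × 399 = 3192
  Σ(formed) = 3864 kJ
ΔH = Σ(broken) − Σ(formed) = 3797 − 3864 = −67 kJ
For 3× the reaction as written: 3 × (−67) = −201 kJ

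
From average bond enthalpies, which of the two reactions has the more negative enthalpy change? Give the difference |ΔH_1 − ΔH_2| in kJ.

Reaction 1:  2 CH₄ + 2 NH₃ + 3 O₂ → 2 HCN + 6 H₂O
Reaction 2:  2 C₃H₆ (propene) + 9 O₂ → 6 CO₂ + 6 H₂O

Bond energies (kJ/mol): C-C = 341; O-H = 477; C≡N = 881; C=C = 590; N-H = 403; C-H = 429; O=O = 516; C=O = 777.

Reaction 2, by 2448 kJ

Reaction 1:
  Bonds broken (reactants):
    C-H: 8 × 429 = 3432
    N-H: 6 × 403 = 2418
    O=O: 3 × 516 = 1548
    Σ(broken) = 7398 kJ
  Bonds formed (products):
    C≡N: 2 × 881 = 1762
    C-H: 2 × 429 = 858
    O-H: 12 × 477 = 5724
    Σ(formed) = 8344 kJ
  ΔH_1 = 7398 − 8344 = −946 kJ
Reaction 2:
  Bonds broken (reactants):
    C-C: 2 × 341 = 682
    C-H: 12 × 429 = 5148
    C=C: 2 × 590 = 1180
    O=O: 9 × 516 = 4644
    Σ(broken) = 11654 kJ
  Bonds formed (products):
    C=O: 12 × 777 = 9324
    O-H: 12 × 477 = 5724
    Σ(formed) = 15048 kJ
  ΔH_2 = 11654 − 15048 = −3394 kJ
ΔH_1 − ΔH_2 = +2448 kJ, so reaction 2 has the more negative ΔH; |ΔH_1 − ΔH_2| = 2448 kJ.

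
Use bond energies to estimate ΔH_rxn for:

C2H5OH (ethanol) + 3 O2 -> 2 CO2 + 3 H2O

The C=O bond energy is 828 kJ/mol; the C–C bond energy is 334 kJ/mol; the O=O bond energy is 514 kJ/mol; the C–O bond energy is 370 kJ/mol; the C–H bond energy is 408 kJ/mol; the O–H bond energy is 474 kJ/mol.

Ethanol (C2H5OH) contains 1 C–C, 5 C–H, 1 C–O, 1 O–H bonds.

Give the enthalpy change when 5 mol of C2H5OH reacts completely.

ΔH = −6980 kJ

Bonds broken (reactants):
  C–C: 1 × 334 = 334
  C–H: 5 × 408 = 2040
  C–O: 1 × 370 = 370
  O–H: 1 × 474 = 474
  O=O: 3 × 514 = 1542
  Σ(broken) = 4760 kJ
Bonds formed (products):
  C=O: 4 × 828 = 3312
  O–H: 6 × 474 = 2844
  Σ(formed) = 6156 kJ
ΔH = Σ(broken) − Σ(formed) = 4760 − 6156 = −1396 kJ
For 5× the reaction as written: 5 × (−1396) = −6980 kJ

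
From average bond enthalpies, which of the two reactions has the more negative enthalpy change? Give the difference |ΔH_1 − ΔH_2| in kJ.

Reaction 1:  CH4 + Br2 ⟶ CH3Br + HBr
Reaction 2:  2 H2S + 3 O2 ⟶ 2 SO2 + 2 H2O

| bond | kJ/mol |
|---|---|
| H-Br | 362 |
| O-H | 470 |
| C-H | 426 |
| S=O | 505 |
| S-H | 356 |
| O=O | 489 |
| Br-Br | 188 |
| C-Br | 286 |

Reaction 2, by 975 kJ

Reaction 1:
  Bonds broken (reactants):
    Br-Br: 1 × 188 = 188
    C-H: 4 × 426 = 1704
    Σ(broken) = 1892 kJ
  Bonds formed (products):
    C-Br: 1 × 286 = 286
    C-H: 3 × 426 = 1278
    H-Br: 1 × 362 = 362
    Σ(formed) = 1926 kJ
  ΔH_1 = 1892 − 1926 = −34 kJ
Reaction 2:
  Bonds broken (reactants):
    O=O: 3 × 489 = 1467
    S-H: 4 × 356 = 1424
    Σ(broken) = 2891 kJ
  Bonds formed (products):
    O-H: 4 × 470 = 1880
    S=O: 4 × 505 = 2020
    Σ(formed) = 3900 kJ
  ΔH_2 = 2891 − 3900 = −1009 kJ
ΔH_1 − ΔH_2 = +975 kJ, so reaction 2 has the more negative ΔH; |ΔH_1 − ΔH_2| = 975 kJ.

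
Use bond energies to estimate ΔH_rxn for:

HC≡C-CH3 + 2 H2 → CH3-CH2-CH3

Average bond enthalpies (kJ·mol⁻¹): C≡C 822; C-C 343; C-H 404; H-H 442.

Bonds broken (reactants):
  C≡C: 1 × 822 = 822
  C-C: 1 × 343 = 343
  C-H: 4 × 404 = 1616
  H-H: 2 × 442 = 884
  Σ(broken) = 3665 kJ
Bonds formed (products):
  C-C: 2 × 343 = 686
  C-H: 8 × 404 = 3232
  Σ(formed) = 3918 kJ
ΔH = Σ(broken) − Σ(formed) = 3665 − 3918 = −253 kJ

ΔH ≈ −253 kJ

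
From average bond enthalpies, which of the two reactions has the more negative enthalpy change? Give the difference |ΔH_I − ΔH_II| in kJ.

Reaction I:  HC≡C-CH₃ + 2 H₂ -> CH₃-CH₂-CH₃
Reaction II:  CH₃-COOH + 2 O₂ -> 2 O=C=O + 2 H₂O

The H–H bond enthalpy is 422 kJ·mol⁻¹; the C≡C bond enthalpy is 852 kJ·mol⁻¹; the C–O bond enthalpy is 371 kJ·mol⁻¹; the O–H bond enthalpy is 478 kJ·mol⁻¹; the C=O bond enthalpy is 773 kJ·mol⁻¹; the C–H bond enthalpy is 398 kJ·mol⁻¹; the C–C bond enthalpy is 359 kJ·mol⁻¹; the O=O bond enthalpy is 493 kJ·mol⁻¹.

Reaction I:
  Bonds broken (reactants):
    C≡C: 1 × 852 = 852
    C–C: 1 × 359 = 359
    C–H: 4 × 398 = 1592
    H–H: 2 × 422 = 844
    Σ(broken) = 3647 kJ
  Bonds formed (products):
    C–C: 2 × 359 = 718
    C–H: 8 × 398 = 3184
    Σ(formed) = 3902 kJ
  ΔH_I = 3647 − 3902 = −255 kJ
Reaction II:
  Bonds broken (reactants):
    C–C: 1 × 359 = 359
    C–H: 3 × 398 = 1194
    C–O: 1 × 371 = 371
    C=O: 1 × 773 = 773
    O–H: 1 × 478 = 478
    O=O: 2 × 493 = 986
    Σ(broken) = 4161 kJ
  Bonds formed (products):
    C=O: 4 × 773 = 3092
    O–H: 4 × 478 = 1912
    Σ(formed) = 5004 kJ
  ΔH_II = 4161 − 5004 = −843 kJ
ΔH_I − ΔH_II = +588 kJ, so reaction II has the more negative ΔH; |ΔH_I − ΔH_II| = 588 kJ.

Reaction II, by 588 kJ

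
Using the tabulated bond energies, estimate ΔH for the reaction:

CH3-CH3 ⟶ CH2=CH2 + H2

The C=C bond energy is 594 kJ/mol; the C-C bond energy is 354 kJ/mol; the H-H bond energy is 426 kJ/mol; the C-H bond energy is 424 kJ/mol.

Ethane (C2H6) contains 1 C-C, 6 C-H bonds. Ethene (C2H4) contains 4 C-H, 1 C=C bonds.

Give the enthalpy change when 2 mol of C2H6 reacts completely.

ΔH = +364 kJ

Bonds broken (reactants):
  C-C: 1 × 354 = 354
  C-H: 6 × 424 = 2544
  Σ(broken) = 2898 kJ
Bonds formed (products):
  C-H: 4 × 424 = 1696
  C=C: 1 × 594 = 594
  H-H: 1 × 426 = 426
  Σ(formed) = 2716 kJ
ΔH = Σ(broken) − Σ(formed) = 2898 − 2716 = +182 kJ
For 2× the reaction as written: 2 × (+182) = +364 kJ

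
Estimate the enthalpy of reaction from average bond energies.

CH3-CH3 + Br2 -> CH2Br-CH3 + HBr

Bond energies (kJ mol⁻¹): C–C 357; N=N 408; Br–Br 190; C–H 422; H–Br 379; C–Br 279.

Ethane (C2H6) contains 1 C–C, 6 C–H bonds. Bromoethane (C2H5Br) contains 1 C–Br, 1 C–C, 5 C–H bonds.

Bonds broken (reactants):
  Br–Br: 1 × 190 = 190
  C–C: 1 × 357 = 357
  C–H: 6 × 422 = 2532
  Σ(broken) = 3079 kJ
Bonds formed (products):
  C–Br: 1 × 279 = 279
  C–C: 1 × 357 = 357
  C–H: 5 × 422 = 2110
  H–Br: 1 × 379 = 379
  Σ(formed) = 3125 kJ
ΔH = Σ(broken) − Σ(formed) = 3079 − 3125 = −46 kJ

ΔH ≈ −46 kJ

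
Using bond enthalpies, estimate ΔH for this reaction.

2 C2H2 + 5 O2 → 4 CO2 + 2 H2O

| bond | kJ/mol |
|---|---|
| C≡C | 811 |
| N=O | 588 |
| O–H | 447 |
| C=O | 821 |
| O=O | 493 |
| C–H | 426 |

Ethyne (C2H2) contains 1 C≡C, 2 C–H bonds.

Bonds broken (reactants):
  C≡C: 2 × 811 = 1622
  C–H: 4 × 426 = 1704
  O=O: 5 × 493 = 2465
  Σ(broken) = 5791 kJ
Bonds formed (products):
  C=O: 8 × 821 = 6568
  O–H: 4 × 447 = 1788
  Σ(formed) = 8356 kJ
ΔH = Σ(broken) − Σ(formed) = 5791 − 8356 = −2565 kJ

ΔH ≈ −2565 kJ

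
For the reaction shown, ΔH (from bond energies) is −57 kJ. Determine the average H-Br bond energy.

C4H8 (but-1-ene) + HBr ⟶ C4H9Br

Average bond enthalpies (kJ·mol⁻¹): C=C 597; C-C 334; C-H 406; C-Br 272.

Let D be the H-Br bond energy.
Σ(broken) = 2×334 + 8×406 + 1×597 + 1×D = 4513 + D
Σ(formed) = 1×272 + 3×334 + 9×406 = 4928
ΔH = Σ(broken) − Σ(formed) = (4513 + D) − (4928) = −415 + D
Setting this equal to −57 kJ gives D = 358 kJ/mol.

D(H-Br) ≈ 358 kJ/mol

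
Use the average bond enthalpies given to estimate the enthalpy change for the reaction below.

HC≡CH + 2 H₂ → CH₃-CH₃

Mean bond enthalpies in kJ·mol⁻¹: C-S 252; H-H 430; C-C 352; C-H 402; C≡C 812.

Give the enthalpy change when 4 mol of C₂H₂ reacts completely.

ΔH = −1152 kJ

Bonds broken (reactants):
  C≡C: 1 × 812 = 812
  C-H: 2 × 402 = 804
  H-H: 2 × 430 = 860
  Σ(broken) = 2476 kJ
Bonds formed (products):
  C-C: 1 × 352 = 352
  C-H: 6 × 402 = 2412
  Σ(formed) = 2764 kJ
ΔH = Σ(broken) − Σ(formed) = 2476 − 2764 = −288 kJ
For 4× the reaction as written: 4 × (−288) = −1152 kJ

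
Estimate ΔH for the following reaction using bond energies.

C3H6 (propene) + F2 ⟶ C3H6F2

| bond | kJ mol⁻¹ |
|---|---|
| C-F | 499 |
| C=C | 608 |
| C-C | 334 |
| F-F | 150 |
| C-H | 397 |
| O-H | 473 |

Bonds broken (reactants):
  C-C: 1 × 334 = 334
  C-H: 6 × 397 = 2382
  C=C: 1 × 608 = 608
  F-F: 1 × 150 = 150
  Σ(broken) = 3474 kJ
Bonds formed (products):
  C-C: 2 × 334 = 668
  C-F: 2 × 499 = 998
  C-H: 6 × 397 = 2382
  Σ(formed) = 4048 kJ
ΔH = Σ(broken) − Σ(formed) = 3474 − 4048 = −574 kJ

ΔH ≈ −574 kJ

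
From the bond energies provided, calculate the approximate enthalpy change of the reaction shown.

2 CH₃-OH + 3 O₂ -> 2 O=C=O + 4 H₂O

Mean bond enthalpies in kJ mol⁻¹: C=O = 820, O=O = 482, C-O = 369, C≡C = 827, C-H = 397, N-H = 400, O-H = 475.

Bonds broken (reactants):
  C-H: 6 × 397 = 2382
  C-O: 2 × 369 = 738
  O-H: 2 × 475 = 950
  O=O: 3 × 482 = 1446
  Σ(broken) = 5516 kJ
Bonds formed (products):
  C=O: 4 × 820 = 3280
  O-H: 8 × 475 = 3800
  Σ(formed) = 7080 kJ
ΔH = Σ(broken) − Σ(formed) = 5516 − 7080 = −1564 kJ

ΔH ≈ −1564 kJ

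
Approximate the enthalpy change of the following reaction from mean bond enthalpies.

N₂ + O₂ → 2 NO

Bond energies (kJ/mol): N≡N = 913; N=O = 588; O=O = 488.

Bonds broken (reactants):
  N≡N: 1 × 913 = 913
  O=O: 1 × 488 = 488
  Σ(broken) = 1401 kJ
Bonds formed (products):
  N=O: 2 × 588 = 1176
  Σ(formed) = 1176 kJ
ΔH = Σ(broken) − Σ(formed) = 1401 − 1176 = +225 kJ

ΔH ≈ +225 kJ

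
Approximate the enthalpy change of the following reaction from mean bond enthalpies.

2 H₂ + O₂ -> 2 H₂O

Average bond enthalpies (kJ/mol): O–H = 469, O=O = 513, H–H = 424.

ΔH ≈ −515 kJ

Bonds broken (reactants):
  H–H: 2 × 424 = 848
  O=O: 1 × 513 = 513
  Σ(broken) = 1361 kJ
Bonds formed (products):
  O–H: 4 × 469 = 1876
  Σ(formed) = 1876 kJ
ΔH = Σ(broken) − Σ(formed) = 1361 − 1876 = −515 kJ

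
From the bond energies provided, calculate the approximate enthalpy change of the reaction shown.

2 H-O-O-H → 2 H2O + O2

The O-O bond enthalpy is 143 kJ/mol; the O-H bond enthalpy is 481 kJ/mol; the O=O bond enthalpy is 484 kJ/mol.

Bonds broken (reactants):
  O-H: 4 × 481 = 1924
  O-O: 2 × 143 = 286
  Σ(broken) = 2210 kJ
Bonds formed (products):
  O-H: 4 × 481 = 1924
  O=O: 1 × 484 = 484
  Σ(formed) = 2408 kJ
ΔH = Σ(broken) − Σ(formed) = 2210 − 2408 = −198 kJ

ΔH ≈ −198 kJ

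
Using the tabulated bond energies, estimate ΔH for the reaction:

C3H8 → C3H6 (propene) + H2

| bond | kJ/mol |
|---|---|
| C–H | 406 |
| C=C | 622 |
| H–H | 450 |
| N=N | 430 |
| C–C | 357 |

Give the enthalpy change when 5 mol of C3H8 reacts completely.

ΔH = +485 kJ

Bonds broken (reactants):
  C–C: 2 × 357 = 714
  C–H: 8 × 406 = 3248
  Σ(broken) = 3962 kJ
Bonds formed (products):
  C–C: 1 × 357 = 357
  C–H: 6 × 406 = 2436
  C=C: 1 × 622 = 622
  H–H: 1 × 450 = 450
  Σ(formed) = 3865 kJ
ΔH = Σ(broken) − Σ(formed) = 3962 − 3865 = +97 kJ
For 5× the reaction as written: 5 × (+97) = +485 kJ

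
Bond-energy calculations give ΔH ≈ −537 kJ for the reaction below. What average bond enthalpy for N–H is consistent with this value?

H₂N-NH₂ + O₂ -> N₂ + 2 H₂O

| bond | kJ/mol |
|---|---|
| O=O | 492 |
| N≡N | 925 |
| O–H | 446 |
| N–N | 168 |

D(N–H) ≈ 378 kJ/mol

Let D be the N–H bond energy.
Σ(broken) = 4×D + 1×168 + 1×492 = 660 + 4D
Σ(formed) = 1×925 + 4×446 = 2709
ΔH = Σ(broken) − Σ(formed) = (660 + 4D) − (2709) = −2049 + 4D
Setting this equal to −537 kJ gives 4D = 1512, so D = 378 kJ/mol.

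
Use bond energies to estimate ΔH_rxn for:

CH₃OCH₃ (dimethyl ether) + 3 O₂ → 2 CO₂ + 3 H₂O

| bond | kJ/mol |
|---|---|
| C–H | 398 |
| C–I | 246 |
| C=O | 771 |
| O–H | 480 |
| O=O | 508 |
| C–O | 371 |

Bonds broken (reactants):
  C–H: 6 × 398 = 2388
  C–O: 2 × 371 = 742
  O=O: 3 × 508 = 1524
  Σ(broken) = 4654 kJ
Bonds formed (products):
  C=O: 4 × 771 = 3084
  O–H: 6 × 480 = 2880
  Σ(formed) = 5964 kJ
ΔH = Σ(broken) − Σ(formed) = 4654 − 5964 = −1310 kJ

ΔH ≈ −1310 kJ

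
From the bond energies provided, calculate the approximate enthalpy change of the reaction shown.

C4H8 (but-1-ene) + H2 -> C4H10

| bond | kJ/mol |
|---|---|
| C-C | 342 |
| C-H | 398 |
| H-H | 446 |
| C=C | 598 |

Bonds broken (reactants):
  C-C: 2 × 342 = 684
  C-H: 8 × 398 = 3184
  C=C: 1 × 598 = 598
  H-H: 1 × 446 = 446
  Σ(broken) = 4912 kJ
Bonds formed (products):
  C-C: 3 × 342 = 1026
  C-H: 10 × 398 = 3980
  Σ(formed) = 5006 kJ
ΔH = Σ(broken) − Σ(formed) = 4912 − 5006 = −94 kJ

ΔH ≈ −94 kJ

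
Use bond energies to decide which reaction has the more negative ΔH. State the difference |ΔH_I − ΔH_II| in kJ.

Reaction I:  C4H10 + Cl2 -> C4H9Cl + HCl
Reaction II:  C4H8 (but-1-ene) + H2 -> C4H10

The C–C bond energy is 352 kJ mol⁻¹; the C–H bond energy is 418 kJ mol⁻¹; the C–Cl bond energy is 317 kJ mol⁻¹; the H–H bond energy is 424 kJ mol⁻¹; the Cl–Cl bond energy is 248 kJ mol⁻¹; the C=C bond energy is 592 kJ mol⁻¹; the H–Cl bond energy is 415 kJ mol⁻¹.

Reaction II, by 106 kJ

Reaction I:
  Bonds broken (reactants):
    C–C: 3 × 352 = 1056
    C–H: 10 × 418 = 4180
    Cl–Cl: 1 × 248 = 248
    Σ(broken) = 5484 kJ
  Bonds formed (products):
    C–C: 3 × 352 = 1056
    C–Cl: 1 × 317 = 317
    C–H: 9 × 418 = 3762
    H–Cl: 1 × 415 = 415
    Σ(formed) = 5550 kJ
  ΔH_I = 5484 − 5550 = −66 kJ
Reaction II:
  Bonds broken (reactants):
    C–C: 2 × 352 = 704
    C–H: 8 × 418 = 3344
    C=C: 1 × 592 = 592
    H–H: 1 × 424 = 424
    Σ(broken) = 5064 kJ
  Bonds formed (products):
    C–C: 3 × 352 = 1056
    C–H: 10 × 418 = 4180
    Σ(formed) = 5236 kJ
  ΔH_II = 5064 − 5236 = −172 kJ
ΔH_I − ΔH_II = +106 kJ, so reaction II has the more negative ΔH; |ΔH_I − ΔH_II| = 106 kJ.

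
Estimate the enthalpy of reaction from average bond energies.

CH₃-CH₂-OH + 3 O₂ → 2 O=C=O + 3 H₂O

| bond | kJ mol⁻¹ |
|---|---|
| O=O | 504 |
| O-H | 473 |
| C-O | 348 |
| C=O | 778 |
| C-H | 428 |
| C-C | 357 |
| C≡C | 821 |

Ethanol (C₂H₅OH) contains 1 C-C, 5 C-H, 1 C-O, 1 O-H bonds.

ΔH ≈ −1120 kJ

Bonds broken (reactants):
  C-C: 1 × 357 = 357
  C-H: 5 × 428 = 2140
  C-O: 1 × 348 = 348
  O-H: 1 × 473 = 473
  O=O: 3 × 504 = 1512
  Σ(broken) = 4830 kJ
Bonds formed (products):
  C=O: 4 × 778 = 3112
  O-H: 6 × 473 = 2838
  Σ(formed) = 5950 kJ
ΔH = Σ(broken) − Σ(formed) = 4830 − 5950 = −1120 kJ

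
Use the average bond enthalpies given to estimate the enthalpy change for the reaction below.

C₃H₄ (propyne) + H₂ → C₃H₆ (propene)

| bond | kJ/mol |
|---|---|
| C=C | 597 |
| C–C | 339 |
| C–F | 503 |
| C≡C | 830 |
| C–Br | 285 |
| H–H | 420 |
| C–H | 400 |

ΔH ≈ −147 kJ

Bonds broken (reactants):
  C≡C: 1 × 830 = 830
  C–C: 1 × 339 = 339
  C–H: 4 × 400 = 1600
  H–H: 1 × 420 = 420
  Σ(broken) = 3189 kJ
Bonds formed (products):
  C–C: 1 × 339 = 339
  C–H: 6 × 400 = 2400
  C=C: 1 × 597 = 597
  Σ(formed) = 3336 kJ
ΔH = Σ(broken) − Σ(formed) = 3189 − 3336 = −147 kJ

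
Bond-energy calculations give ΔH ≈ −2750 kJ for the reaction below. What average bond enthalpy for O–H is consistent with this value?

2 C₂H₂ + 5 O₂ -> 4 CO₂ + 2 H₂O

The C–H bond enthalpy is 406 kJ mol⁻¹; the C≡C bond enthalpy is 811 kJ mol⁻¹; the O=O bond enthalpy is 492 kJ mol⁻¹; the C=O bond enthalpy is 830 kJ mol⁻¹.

D(O–H) ≈ 454 kJ/mol

Let D be the O–H bond energy.
Σ(broken) = 2×811 + 4×406 + 5×492 = 5706
Σ(formed) = 8×830 + 4×D = 6640 + 4D
ΔH = Σ(broken) − Σ(formed) = (5706) − (6640 + 4D) = −934 − 4D
Setting this equal to −2750 kJ gives 4D = 1816, so D = 454 kJ/mol.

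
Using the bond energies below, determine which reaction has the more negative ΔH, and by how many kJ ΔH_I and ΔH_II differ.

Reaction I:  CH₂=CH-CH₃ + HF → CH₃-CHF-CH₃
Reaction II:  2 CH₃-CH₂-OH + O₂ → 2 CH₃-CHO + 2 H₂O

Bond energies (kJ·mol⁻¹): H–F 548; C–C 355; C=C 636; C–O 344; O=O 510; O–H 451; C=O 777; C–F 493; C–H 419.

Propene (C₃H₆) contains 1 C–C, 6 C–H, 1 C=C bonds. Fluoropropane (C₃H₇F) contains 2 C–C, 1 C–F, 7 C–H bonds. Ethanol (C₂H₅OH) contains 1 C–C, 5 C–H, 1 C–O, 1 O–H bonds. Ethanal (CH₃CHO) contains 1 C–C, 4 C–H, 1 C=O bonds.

Reaction II, by 337 kJ

Reaction I:
  Bonds broken (reactants):
    C–C: 1 × 355 = 355
    C–H: 6 × 419 = 2514
    C=C: 1 × 636 = 636
    H–F: 1 × 548 = 548
    Σ(broken) = 4053 kJ
  Bonds formed (products):
    C–C: 2 × 355 = 710
    C–F: 1 × 493 = 493
    C–H: 7 × 419 = 2933
    Σ(formed) = 4136 kJ
  ΔH_I = 4053 − 4136 = −83 kJ
Reaction II:
  Bonds broken (reactants):
    C–C: 2 × 355 = 710
    C–H: 10 × 419 = 4190
    C–O: 2 × 344 = 688
    O–H: 2 × 451 = 902
    O=O: 1 × 510 = 510
    Σ(broken) = 7000 kJ
  Bonds formed (products):
    C–C: 2 × 355 = 710
    C–H: 8 × 419 = 3352
    C=O: 2 × 777 = 1554
    O–H: 4 × 451 = 1804
    Σ(formed) = 7420 kJ
  ΔH_II = 7000 − 7420 = −420 kJ
ΔH_I − ΔH_II = +337 kJ, so reaction II has the more negative ΔH; |ΔH_I − ΔH_II| = 337 kJ.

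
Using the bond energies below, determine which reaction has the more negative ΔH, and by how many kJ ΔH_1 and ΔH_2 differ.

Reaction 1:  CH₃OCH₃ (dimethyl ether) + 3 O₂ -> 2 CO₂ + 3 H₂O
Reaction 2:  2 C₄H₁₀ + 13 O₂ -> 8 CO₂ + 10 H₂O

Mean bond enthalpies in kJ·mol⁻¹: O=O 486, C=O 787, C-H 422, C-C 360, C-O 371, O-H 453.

Reaction 2, by 3600 kJ

Reaction 1:
  Bonds broken (reactants):
    C-H: 6 × 422 = 2532
    C-O: 2 × 371 = 742
    O=O: 3 × 486 = 1458
    Σ(broken) = 4732 kJ
  Bonds formed (products):
    C=O: 4 × 787 = 3148
    O-H: 6 × 453 = 2718
    Σ(formed) = 5866 kJ
  ΔH_1 = 4732 − 5866 = −1134 kJ
Reaction 2:
  Bonds broken (reactants):
    C-C: 6 × 360 = 2160
    C-H: 20 × 422 = 8440
    O=O: 13 × 486 = 6318
    Σ(broken) = 16918 kJ
  Bonds formed (products):
    C=O: 16 × 787 = 12592
    O-H: 20 × 453 = 9060
    Σ(formed) = 21652 kJ
  ΔH_2 = 16918 − 21652 = −4734 kJ
ΔH_1 − ΔH_2 = +3600 kJ, so reaction 2 has the more negative ΔH; |ΔH_1 − ΔH_2| = 3600 kJ.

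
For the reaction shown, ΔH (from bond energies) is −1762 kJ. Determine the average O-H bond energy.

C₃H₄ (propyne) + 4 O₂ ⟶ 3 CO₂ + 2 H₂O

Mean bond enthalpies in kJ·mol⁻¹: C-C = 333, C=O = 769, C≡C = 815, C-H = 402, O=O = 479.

Let D be the O-H bond energy.
Σ(broken) = 1×815 + 1×333 + 4×402 + 4×479 = 4672
Σ(formed) = 6×769 + 4×D = 4614 + 4D
ΔH = Σ(broken) − Σ(formed) = (4672) − (4614 + 4D) = +58 − 4D
Setting this equal to −1762 kJ gives 4D = 1820, so D = 455 kJ/mol.

D(O-H) ≈ 455 kJ/mol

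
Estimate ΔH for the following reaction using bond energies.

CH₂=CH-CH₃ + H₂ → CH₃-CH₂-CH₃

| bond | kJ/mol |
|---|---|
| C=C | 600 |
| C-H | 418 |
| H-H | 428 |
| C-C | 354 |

ΔH ≈ −162 kJ

Bonds broken (reactants):
  C-C: 1 × 354 = 354
  C-H: 6 × 418 = 2508
  C=C: 1 × 600 = 600
  H-H: 1 × 428 = 428
  Σ(broken) = 3890 kJ
Bonds formed (products):
  C-C: 2 × 354 = 708
  C-H: 8 × 418 = 3344
  Σ(formed) = 4052 kJ
ΔH = Σ(broken) − Σ(formed) = 3890 − 4052 = −162 kJ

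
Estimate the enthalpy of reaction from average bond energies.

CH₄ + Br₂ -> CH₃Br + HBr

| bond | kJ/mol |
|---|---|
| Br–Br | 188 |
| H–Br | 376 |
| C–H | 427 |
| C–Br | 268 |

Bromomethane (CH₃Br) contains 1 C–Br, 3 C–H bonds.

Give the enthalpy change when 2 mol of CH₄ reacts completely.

Bonds broken (reactants):
  Br–Br: 1 × 188 = 188
  C–H: 4 × 427 = 1708
  Σ(broken) = 1896 kJ
Bonds formed (products):
  C–Br: 1 × 268 = 268
  C–H: 3 × 427 = 1281
  H–Br: 1 × 376 = 376
  Σ(formed) = 1925 kJ
ΔH = Σ(broken) − Σ(formed) = 1896 − 1925 = −29 kJ
For 2× the reaction as written: 2 × (−29) = −58 kJ

ΔH = −58 kJ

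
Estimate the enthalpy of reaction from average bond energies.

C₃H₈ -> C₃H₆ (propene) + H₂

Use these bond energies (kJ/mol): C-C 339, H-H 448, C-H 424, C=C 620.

ΔH ≈ +119 kJ

Bonds broken (reactants):
  C-C: 2 × 339 = 678
  C-H: 8 × 424 = 3392
  Σ(broken) = 4070 kJ
Bonds formed (products):
  C-C: 1 × 339 = 339
  C-H: 6 × 424 = 2544
  C=C: 1 × 620 = 620
  H-H: 1 × 448 = 448
  Σ(formed) = 3951 kJ
ΔH = Σ(broken) − Σ(formed) = 4070 − 3951 = +119 kJ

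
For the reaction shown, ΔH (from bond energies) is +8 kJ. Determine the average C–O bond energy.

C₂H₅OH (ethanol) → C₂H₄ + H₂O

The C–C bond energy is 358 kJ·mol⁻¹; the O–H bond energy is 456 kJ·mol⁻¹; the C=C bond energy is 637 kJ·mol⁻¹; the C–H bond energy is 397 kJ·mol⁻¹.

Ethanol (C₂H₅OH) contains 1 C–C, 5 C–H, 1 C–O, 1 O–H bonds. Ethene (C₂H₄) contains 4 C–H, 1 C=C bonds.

Let D be the C–O bond energy.
Σ(broken) = 1×358 + 5×397 + 1×D + 1×456 = 2799 + D
Σ(formed) = 4×397 + 1×637 + 2×456 = 3137
ΔH = Σ(broken) − Σ(formed) = (2799 + D) − (3137) = −338 + D
Setting this equal to +8 kJ gives D = 346 kJ/mol.

D(C–O) ≈ 346 kJ/mol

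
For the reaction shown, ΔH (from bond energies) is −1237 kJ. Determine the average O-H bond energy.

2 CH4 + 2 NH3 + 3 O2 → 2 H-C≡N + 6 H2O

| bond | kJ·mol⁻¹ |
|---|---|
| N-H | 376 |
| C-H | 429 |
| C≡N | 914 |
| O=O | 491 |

Let D be the O-H bond energy.
Σ(broken) = 8×429 + 6×376 + 3×491 = 7161
Σ(formed) = 2×914 + 2×429 + 12×D = 2686 + 12D
ΔH = Σ(broken) − Σ(formed) = (7161) − (2686 + 12D) = +4475 − 12D
Setting this equal to −1237 kJ gives 12D = 5712, so D = 476 kJ/mol.

D(O-H) ≈ 476 kJ/mol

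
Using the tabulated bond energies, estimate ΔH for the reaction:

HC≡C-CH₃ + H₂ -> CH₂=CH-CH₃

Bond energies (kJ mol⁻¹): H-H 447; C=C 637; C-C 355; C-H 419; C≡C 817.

Bonds broken (reactants):
  C≡C: 1 × 817 = 817
  C-C: 1 × 355 = 355
  C-H: 4 × 419 = 1676
  H-H: 1 × 447 = 447
  Σ(broken) = 3295 kJ
Bonds formed (products):
  C-C: 1 × 355 = 355
  C-H: 6 × 419 = 2514
  C=C: 1 × 637 = 637
  Σ(formed) = 3506 kJ
ΔH = Σ(broken) − Σ(formed) = 3295 − 3506 = −211 kJ

ΔH ≈ −211 kJ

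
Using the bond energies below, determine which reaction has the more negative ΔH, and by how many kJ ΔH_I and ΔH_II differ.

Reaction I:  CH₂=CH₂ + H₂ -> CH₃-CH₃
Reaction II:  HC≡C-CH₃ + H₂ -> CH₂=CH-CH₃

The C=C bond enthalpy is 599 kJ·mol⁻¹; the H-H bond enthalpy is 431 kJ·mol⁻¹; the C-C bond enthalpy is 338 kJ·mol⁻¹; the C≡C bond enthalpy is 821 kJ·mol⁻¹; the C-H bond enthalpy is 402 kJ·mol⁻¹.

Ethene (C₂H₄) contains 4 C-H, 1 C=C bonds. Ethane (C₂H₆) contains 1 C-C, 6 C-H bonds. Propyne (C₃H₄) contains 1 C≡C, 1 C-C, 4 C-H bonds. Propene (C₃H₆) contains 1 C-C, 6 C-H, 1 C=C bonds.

Reaction I:
  Bonds broken (reactants):
    C-H: 4 × 402 = 1608
    C=C: 1 × 599 = 599
    H-H: 1 × 431 = 431
    Σ(broken) = 2638 kJ
  Bonds formed (products):
    C-C: 1 × 338 = 338
    C-H: 6 × 402 = 2412
    Σ(formed) = 2750 kJ
  ΔH_I = 2638 − 2750 = −112 kJ
Reaction II:
  Bonds broken (reactants):
    C≡C: 1 × 821 = 821
    C-C: 1 × 338 = 338
    C-H: 4 × 402 = 1608
    H-H: 1 × 431 = 431
    Σ(broken) = 3198 kJ
  Bonds formed (products):
    C-C: 1 × 338 = 338
    C-H: 6 × 402 = 2412
    C=C: 1 × 599 = 599
    Σ(formed) = 3349 kJ
  ΔH_II = 3198 − 3349 = −151 kJ
ΔH_I − ΔH_II = +39 kJ, so reaction II has the more negative ΔH; |ΔH_I − ΔH_II| = 39 kJ.

Reaction II, by 39 kJ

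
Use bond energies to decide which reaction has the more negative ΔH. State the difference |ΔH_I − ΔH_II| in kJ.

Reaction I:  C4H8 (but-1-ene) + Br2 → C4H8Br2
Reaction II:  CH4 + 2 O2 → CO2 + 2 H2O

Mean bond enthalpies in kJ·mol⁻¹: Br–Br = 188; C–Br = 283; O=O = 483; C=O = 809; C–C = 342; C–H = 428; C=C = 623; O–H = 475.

Reaction I:
  Bonds broken (reactants):
    Br–Br: 1 × 188 = 188
    C–C: 2 × 342 = 684
    C–H: 8 × 428 = 3424
    C=C: 1 × 623 = 623
    Σ(broken) = 4919 kJ
  Bonds formed (products):
    C–Br: 2 × 283 = 566
    C–C: 3 × 342 = 1026
    C–H: 8 × 428 = 3424
    Σ(formed) = 5016 kJ
  ΔH_I = 4919 − 5016 = −97 kJ
Reaction II:
  Bonds broken (reactants):
    C–H: 4 × 428 = 1712
    O=O: 2 × 483 = 966
    Σ(broken) = 2678 kJ
  Bonds formed (products):
    C=O: 2 × 809 = 1618
    O–H: 4 × 475 = 1900
    Σ(formed) = 3518 kJ
  ΔH_II = 2678 − 3518 = −840 kJ
ΔH_I − ΔH_II = +743 kJ, so reaction II has the more negative ΔH; |ΔH_I − ΔH_II| = 743 kJ.

Reaction II, by 743 kJ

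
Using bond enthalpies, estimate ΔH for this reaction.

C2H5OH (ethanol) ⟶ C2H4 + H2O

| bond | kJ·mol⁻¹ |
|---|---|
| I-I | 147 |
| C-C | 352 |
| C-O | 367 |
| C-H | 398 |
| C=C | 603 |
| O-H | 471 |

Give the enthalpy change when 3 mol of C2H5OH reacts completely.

Bonds broken (reactants):
  C-C: 1 × 352 = 352
  C-H: 5 × 398 = 1990
  C-O: 1 × 367 = 367
  O-H: 1 × 471 = 471
  Σ(broken) = 3180 kJ
Bonds formed (products):
  C-H: 4 × 398 = 1592
  C=C: 1 × 603 = 603
  O-H: 2 × 471 = 942
  Σ(formed) = 3137 kJ
ΔH = Σ(broken) − Σ(formed) = 3180 − 3137 = +43 kJ
For 3× the reaction as written: 3 × (+43) = +129 kJ

ΔH = +129 kJ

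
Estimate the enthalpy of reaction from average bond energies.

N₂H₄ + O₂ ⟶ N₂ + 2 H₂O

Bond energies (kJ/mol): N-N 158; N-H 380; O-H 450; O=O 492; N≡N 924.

ΔH ≈ −554 kJ

Bonds broken (reactants):
  N-H: 4 × 380 = 1520
  N-N: 1 × 158 = 158
  O=O: 1 × 492 = 492
  Σ(broken) = 2170 kJ
Bonds formed (products):
  N≡N: 1 × 924 = 924
  O-H: 4 × 450 = 1800
  Σ(formed) = 2724 kJ
ΔH = Σ(broken) − Σ(formed) = 2170 − 2724 = −554 kJ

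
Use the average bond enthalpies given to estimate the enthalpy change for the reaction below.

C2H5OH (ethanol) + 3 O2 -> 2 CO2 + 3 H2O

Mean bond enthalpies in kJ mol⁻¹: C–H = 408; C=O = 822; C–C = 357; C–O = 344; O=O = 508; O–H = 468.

ΔH ≈ −1363 kJ

Bonds broken (reactants):
  C–C: 1 × 357 = 357
  C–H: 5 × 408 = 2040
  C–O: 1 × 344 = 344
  O–H: 1 × 468 = 468
  O=O: 3 × 508 = 1524
  Σ(broken) = 4733 kJ
Bonds formed (products):
  C=O: 4 × 822 = 3288
  O–H: 6 × 468 = 2808
  Σ(formed) = 6096 kJ
ΔH = Σ(broken) − Σ(formed) = 4733 − 6096 = −1363 kJ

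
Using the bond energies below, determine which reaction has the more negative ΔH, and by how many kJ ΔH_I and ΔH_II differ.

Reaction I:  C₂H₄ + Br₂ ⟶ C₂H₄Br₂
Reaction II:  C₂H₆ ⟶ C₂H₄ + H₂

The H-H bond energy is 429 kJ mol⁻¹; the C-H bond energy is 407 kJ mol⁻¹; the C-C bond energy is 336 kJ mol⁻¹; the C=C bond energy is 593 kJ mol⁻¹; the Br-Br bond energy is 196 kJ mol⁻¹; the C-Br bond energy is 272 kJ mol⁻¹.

Reaction I, by 219 kJ

Reaction I:
  Bonds broken (reactants):
    Br-Br: 1 × 196 = 196
    C-H: 4 × 407 = 1628
    C=C: 1 × 593 = 593
    Σ(broken) = 2417 kJ
  Bonds formed (products):
    C-Br: 2 × 272 = 544
    C-C: 1 × 336 = 336
    C-H: 4 × 407 = 1628
    Σ(formed) = 2508 kJ
  ΔH_I = 2417 − 2508 = −91 kJ
Reaction II:
  Bonds broken (reactants):
    C-C: 1 × 336 = 336
    C-H: 6 × 407 = 2442
    Σ(broken) = 2778 kJ
  Bonds formed (products):
    C-H: 4 × 407 = 1628
    C=C: 1 × 593 = 593
    H-H: 1 × 429 = 429
    Σ(formed) = 2650 kJ
  ΔH_II = 2778 − 2650 = +128 kJ
ΔH_I − ΔH_II = −219 kJ, so reaction I has the more negative ΔH; |ΔH_I − ΔH_II| = 219 kJ.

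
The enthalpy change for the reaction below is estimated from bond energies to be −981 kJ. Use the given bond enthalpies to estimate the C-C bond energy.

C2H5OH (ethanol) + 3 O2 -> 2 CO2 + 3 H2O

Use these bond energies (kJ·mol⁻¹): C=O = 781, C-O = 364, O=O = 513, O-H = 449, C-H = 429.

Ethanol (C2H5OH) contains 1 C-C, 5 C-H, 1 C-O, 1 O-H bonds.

Let D be the C-C bond energy.
Σ(broken) = 1×D + 5×429 + 1×364 + 1×449 + 3×513 = 4497 + D
Σ(formed) = 4×781 + 6×449 = 5818
ΔH = Σ(broken) − Σ(formed) = (4497 + D) − (5818) = −1321 + D
Setting this equal to −981 kJ gives D = 340 kJ/mol.

D(C-C) ≈ 340 kJ/mol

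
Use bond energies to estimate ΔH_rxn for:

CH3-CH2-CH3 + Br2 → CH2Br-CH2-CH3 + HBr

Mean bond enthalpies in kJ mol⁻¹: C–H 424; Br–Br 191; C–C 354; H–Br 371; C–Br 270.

ΔH ≈ −26 kJ

Bonds broken (reactants):
  Br–Br: 1 × 191 = 191
  C–C: 2 × 354 = 708
  C–H: 8 × 424 = 3392
  Σ(broken) = 4291 kJ
Bonds formed (products):
  C–Br: 1 × 270 = 270
  C–C: 2 × 354 = 708
  C–H: 7 × 424 = 2968
  H–Br: 1 × 371 = 371
  Σ(formed) = 4317 kJ
ΔH = Σ(broken) − Σ(formed) = 4291 − 4317 = −26 kJ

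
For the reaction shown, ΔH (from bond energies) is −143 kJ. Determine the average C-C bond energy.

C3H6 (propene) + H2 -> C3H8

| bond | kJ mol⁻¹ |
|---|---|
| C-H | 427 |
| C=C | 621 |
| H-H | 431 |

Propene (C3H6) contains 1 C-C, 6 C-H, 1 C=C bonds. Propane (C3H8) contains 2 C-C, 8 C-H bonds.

Let D be the C-C bond energy.
Σ(broken) = 1×D + 6×427 + 1×621 + 1×431 = 3614 + D
Σ(formed) = 2×D + 8×427 = 3416 + 2D
ΔH = Σ(broken) − Σ(formed) = (3614 + D) − (3416 + 2D) = +198 − D
Setting this equal to −143 kJ gives D = 341 kJ/mol.

D(C-C) ≈ 341 kJ/mol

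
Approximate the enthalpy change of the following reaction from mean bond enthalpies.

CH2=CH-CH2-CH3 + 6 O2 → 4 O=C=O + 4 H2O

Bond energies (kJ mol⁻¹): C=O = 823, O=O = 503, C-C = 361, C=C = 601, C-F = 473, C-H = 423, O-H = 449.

Bonds broken (reactants):
  C-C: 2 × 361 = 722
  C-H: 8 × 423 = 3384
  C=C: 1 × 601 = 601
  O=O: 6 × 503 = 3018
  Σ(broken) = 7725 kJ
Bonds formed (products):
  C=O: 8 × 823 = 6584
  O-H: 8 × 449 = 3592
  Σ(formed) = 10176 kJ
ΔH = Σ(broken) − Σ(formed) = 7725 − 10176 = −2451 kJ

ΔH ≈ −2451 kJ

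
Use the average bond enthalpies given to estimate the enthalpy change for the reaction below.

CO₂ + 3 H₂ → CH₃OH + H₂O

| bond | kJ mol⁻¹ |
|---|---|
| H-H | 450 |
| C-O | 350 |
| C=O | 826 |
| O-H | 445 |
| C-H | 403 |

ΔH ≈ +108 kJ

Bonds broken (reactants):
  C=O: 2 × 826 = 1652
  H-H: 3 × 450 = 1350
  Σ(broken) = 3002 kJ
Bonds formed (products):
  C-H: 3 × 403 = 1209
  C-O: 1 × 350 = 350
  O-H: 3 × 445 = 1335
  Σ(formed) = 2894 kJ
ΔH = Σ(broken) − Σ(formed) = 3002 − 2894 = +108 kJ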